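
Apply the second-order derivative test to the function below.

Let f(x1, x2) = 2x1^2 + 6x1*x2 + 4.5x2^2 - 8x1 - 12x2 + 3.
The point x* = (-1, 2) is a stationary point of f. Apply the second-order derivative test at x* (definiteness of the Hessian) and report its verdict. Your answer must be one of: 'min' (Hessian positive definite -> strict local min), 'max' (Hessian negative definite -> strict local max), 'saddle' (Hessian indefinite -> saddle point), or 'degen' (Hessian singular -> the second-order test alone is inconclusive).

Compute the Hessian H = grad^2 f:
  H = [[4, 6], [6, 9]]
Verify stationarity: grad f(x*) = H x* + g = (0, 0).
Eigenvalues of H: 0, 13.
H has a zero eigenvalue (singular; positive semidefinite but not definite), so H is neither positive definite, negative definite, nor indefinite. The second-order test alone is inconclusive -> degen.
(Indeed, f is constant along the null direction of H through x*, so x* is not a strict local extremum.)

degen


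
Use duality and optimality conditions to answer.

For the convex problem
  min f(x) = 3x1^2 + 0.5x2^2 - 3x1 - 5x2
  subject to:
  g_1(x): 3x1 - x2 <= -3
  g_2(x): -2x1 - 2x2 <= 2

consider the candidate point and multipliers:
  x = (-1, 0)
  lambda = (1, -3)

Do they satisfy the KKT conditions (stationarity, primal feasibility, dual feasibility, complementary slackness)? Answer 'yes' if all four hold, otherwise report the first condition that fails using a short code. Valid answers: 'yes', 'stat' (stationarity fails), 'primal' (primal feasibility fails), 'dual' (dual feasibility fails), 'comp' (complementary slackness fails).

Gradient of f: grad f(x) = Q x + c = (-9, -5)
Constraint values g_i(x) = a_i^T x - b_i:
  g_1((-1, 0)) = 0
  g_2((-1, 0)) = 0
Stationarity residual: grad f(x) + sum_i lambda_i a_i = (0, 0)
  -> stationarity OK
Primal feasibility (all g_i <= 0): OK
Dual feasibility (all lambda_i >= 0): FAILS
Complementary slackness (lambda_i * g_i(x) = 0 for all i): OK

Verdict: the first failing condition is dual_feasibility -> dual.

dual


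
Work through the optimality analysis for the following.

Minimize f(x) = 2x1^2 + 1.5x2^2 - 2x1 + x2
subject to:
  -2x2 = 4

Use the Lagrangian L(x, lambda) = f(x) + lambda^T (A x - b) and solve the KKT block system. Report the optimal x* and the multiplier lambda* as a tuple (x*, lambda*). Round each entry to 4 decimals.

Form the Lagrangian:
  L(x, lambda) = (1/2) x^T Q x + c^T x + lambda^T (A x - b)
Stationarity (grad_x L = 0): Q x + c + A^T lambda = 0.
Primal feasibility: A x = b.

This gives the KKT block system:
  [ Q   A^T ] [ x     ]   [-c ]
  [ A    0  ] [ lambda ] = [ b ]

Solving the linear system:
  x*      = (0.5, -2)
  lambda* = (-2.5)
  f(x*)   = 3.5

x* = (0.5, -2), lambda* = (-2.5)


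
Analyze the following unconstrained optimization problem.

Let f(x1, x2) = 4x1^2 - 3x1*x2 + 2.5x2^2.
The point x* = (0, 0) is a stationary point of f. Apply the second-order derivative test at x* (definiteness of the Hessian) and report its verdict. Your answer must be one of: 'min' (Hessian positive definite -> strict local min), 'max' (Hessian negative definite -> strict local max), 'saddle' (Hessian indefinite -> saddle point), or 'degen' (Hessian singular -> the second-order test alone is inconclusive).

Compute the Hessian H = grad^2 f:
  H = [[8, -3], [-3, 5]]
Verify stationarity: grad f(x*) = H x* + g = (0, 0).
Eigenvalues of H: 3.1459, 9.8541.
Both eigenvalues > 0, so H is positive definite -> x* is a strict local min.

min


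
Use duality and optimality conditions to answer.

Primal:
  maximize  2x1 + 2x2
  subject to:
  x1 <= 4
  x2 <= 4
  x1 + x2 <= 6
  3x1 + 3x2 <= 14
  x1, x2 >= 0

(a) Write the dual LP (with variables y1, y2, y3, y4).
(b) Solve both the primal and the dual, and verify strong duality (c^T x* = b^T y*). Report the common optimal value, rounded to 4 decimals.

The standard primal-dual pair for 'max c^T x s.t. A x <= b, x >= 0' is:
  Dual:  min b^T y  s.t.  A^T y >= c,  y >= 0.

So the dual LP is:
  minimize  4y1 + 4y2 + 6y3 + 14y4
  subject to:
    y1 + y3 + 3y4 >= 2
    y2 + y3 + 3y4 >= 2
    y1, y2, y3, y4 >= 0

Solving the primal: x* = (0.6667, 4).
  primal value c^T x* = 9.3333.
Solving the dual: y* = (0, 0, 0, 0.6667).
  dual value b^T y* = 9.3333.
Strong duality: c^T x* = b^T y*. Confirmed.

9.3333


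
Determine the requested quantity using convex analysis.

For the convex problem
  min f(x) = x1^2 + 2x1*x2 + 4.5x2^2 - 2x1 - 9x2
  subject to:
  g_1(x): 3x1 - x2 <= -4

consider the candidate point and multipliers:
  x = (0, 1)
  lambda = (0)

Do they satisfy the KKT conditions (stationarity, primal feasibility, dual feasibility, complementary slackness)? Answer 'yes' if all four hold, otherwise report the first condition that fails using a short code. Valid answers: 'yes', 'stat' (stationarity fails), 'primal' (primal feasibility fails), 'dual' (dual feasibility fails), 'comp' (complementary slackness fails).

Gradient of f: grad f(x) = Q x + c = (0, 0)
Constraint values g_i(x) = a_i^T x - b_i:
  g_1((0, 1)) = 3
Stationarity residual: grad f(x) + sum_i lambda_i a_i = (0, 0)
  -> stationarity OK
Primal feasibility (all g_i <= 0): FAILS
Dual feasibility (all lambda_i >= 0): OK
Complementary slackness (lambda_i * g_i(x) = 0 for all i): OK

Verdict: the first failing condition is primal_feasibility -> primal.

primal


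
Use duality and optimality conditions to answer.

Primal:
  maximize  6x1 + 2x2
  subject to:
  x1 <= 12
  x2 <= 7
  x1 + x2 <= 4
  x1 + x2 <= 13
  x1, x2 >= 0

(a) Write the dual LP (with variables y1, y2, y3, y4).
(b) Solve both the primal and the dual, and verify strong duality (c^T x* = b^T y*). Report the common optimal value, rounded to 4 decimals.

The standard primal-dual pair for 'max c^T x s.t. A x <= b, x >= 0' is:
  Dual:  min b^T y  s.t.  A^T y >= c,  y >= 0.

So the dual LP is:
  minimize  12y1 + 7y2 + 4y3 + 13y4
  subject to:
    y1 + y3 + y4 >= 6
    y2 + y3 + y4 >= 2
    y1, y2, y3, y4 >= 0

Solving the primal: x* = (4, 0).
  primal value c^T x* = 24.
Solving the dual: y* = (0, 0, 6, 0).
  dual value b^T y* = 24.
Strong duality: c^T x* = b^T y*. Confirmed.

24


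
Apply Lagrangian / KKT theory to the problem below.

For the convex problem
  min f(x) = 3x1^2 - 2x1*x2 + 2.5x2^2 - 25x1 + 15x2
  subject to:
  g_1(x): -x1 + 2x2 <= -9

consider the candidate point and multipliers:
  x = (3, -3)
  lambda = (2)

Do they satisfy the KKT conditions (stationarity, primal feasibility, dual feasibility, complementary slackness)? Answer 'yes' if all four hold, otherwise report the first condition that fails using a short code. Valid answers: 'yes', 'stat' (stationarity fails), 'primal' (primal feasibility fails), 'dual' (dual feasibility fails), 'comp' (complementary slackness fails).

Gradient of f: grad f(x) = Q x + c = (-1, -6)
Constraint values g_i(x) = a_i^T x - b_i:
  g_1((3, -3)) = 0
Stationarity residual: grad f(x) + sum_i lambda_i a_i = (-3, -2)
  -> stationarity FAILS
Primal feasibility (all g_i <= 0): OK
Dual feasibility (all lambda_i >= 0): OK
Complementary slackness (lambda_i * g_i(x) = 0 for all i): OK

Verdict: the first failing condition is stationarity -> stat.

stat


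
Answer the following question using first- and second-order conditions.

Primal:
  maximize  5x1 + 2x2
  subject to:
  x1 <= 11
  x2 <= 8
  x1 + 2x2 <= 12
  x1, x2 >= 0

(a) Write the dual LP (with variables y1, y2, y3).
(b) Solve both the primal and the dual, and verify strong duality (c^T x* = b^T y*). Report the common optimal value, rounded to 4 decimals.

The standard primal-dual pair for 'max c^T x s.t. A x <= b, x >= 0' is:
  Dual:  min b^T y  s.t.  A^T y >= c,  y >= 0.

So the dual LP is:
  minimize  11y1 + 8y2 + 12y3
  subject to:
    y1 + y3 >= 5
    y2 + 2y3 >= 2
    y1, y2, y3 >= 0

Solving the primal: x* = (11, 0.5).
  primal value c^T x* = 56.
Solving the dual: y* = (4, 0, 1).
  dual value b^T y* = 56.
Strong duality: c^T x* = b^T y*. Confirmed.

56


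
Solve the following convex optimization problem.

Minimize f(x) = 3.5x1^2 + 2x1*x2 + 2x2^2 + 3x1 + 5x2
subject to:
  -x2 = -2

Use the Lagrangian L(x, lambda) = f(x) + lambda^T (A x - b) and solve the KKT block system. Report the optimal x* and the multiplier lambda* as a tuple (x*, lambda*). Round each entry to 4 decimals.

Form the Lagrangian:
  L(x, lambda) = (1/2) x^T Q x + c^T x + lambda^T (A x - b)
Stationarity (grad_x L = 0): Q x + c + A^T lambda = 0.
Primal feasibility: A x = b.

This gives the KKT block system:
  [ Q   A^T ] [ x     ]   [-c ]
  [ A    0  ] [ lambda ] = [ b ]

Solving the linear system:
  x*      = (-1, 2)
  lambda* = (11)
  f(x*)   = 14.5

x* = (-1, 2), lambda* = (11)


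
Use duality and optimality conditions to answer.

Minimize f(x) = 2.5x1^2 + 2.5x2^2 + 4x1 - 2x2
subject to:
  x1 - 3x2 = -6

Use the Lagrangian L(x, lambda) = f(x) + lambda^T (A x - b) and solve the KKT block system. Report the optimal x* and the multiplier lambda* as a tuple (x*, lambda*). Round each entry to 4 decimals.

Form the Lagrangian:
  L(x, lambda) = (1/2) x^T Q x + c^T x + lambda^T (A x - b)
Stationarity (grad_x L = 0): Q x + c + A^T lambda = 0.
Primal feasibility: A x = b.

This gives the KKT block system:
  [ Q   A^T ] [ x     ]   [-c ]
  [ A    0  ] [ lambda ] = [ b ]

Solving the linear system:
  x*      = (-1.2, 1.6)
  lambda* = (2)
  f(x*)   = 2

x* = (-1.2, 1.6), lambda* = (2)


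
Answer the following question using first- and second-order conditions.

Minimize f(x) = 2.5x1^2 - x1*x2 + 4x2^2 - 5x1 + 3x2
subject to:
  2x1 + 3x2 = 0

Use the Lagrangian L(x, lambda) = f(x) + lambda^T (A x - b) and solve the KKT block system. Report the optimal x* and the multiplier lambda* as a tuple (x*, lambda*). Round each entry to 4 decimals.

Form the Lagrangian:
  L(x, lambda) = (1/2) x^T Q x + c^T x + lambda^T (A x - b)
Stationarity (grad_x L = 0): Q x + c + A^T lambda = 0.
Primal feasibility: A x = b.

This gives the KKT block system:
  [ Q   A^T ] [ x     ]   [-c ]
  [ A    0  ] [ lambda ] = [ b ]

Solving the linear system:
  x*      = (0.7079, -0.4719)
  lambda* = (0.4944)
  f(x*)   = -2.4775

x* = (0.7079, -0.4719), lambda* = (0.4944)


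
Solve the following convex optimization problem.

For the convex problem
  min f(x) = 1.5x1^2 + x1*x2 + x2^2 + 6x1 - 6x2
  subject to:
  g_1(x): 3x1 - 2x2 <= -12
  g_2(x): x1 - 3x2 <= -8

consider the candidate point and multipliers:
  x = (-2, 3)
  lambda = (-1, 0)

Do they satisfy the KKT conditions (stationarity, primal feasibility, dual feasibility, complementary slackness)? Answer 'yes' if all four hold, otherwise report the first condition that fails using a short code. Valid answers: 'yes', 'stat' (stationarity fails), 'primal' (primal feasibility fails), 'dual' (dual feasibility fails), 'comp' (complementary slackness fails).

Gradient of f: grad f(x) = Q x + c = (3, -2)
Constraint values g_i(x) = a_i^T x - b_i:
  g_1((-2, 3)) = 0
  g_2((-2, 3)) = -3
Stationarity residual: grad f(x) + sum_i lambda_i a_i = (0, 0)
  -> stationarity OK
Primal feasibility (all g_i <= 0): OK
Dual feasibility (all lambda_i >= 0): FAILS
Complementary slackness (lambda_i * g_i(x) = 0 for all i): OK

Verdict: the first failing condition is dual_feasibility -> dual.

dual


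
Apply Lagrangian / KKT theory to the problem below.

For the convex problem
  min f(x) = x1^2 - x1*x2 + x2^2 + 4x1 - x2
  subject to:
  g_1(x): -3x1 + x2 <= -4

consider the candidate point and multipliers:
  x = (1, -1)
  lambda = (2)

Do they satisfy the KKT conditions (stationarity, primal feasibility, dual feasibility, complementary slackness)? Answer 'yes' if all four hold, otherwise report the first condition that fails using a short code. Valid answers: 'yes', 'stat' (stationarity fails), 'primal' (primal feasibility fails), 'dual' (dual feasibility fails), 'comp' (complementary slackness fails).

Gradient of f: grad f(x) = Q x + c = (7, -4)
Constraint values g_i(x) = a_i^T x - b_i:
  g_1((1, -1)) = 0
Stationarity residual: grad f(x) + sum_i lambda_i a_i = (1, -2)
  -> stationarity FAILS
Primal feasibility (all g_i <= 0): OK
Dual feasibility (all lambda_i >= 0): OK
Complementary slackness (lambda_i * g_i(x) = 0 for all i): OK

Verdict: the first failing condition is stationarity -> stat.

stat


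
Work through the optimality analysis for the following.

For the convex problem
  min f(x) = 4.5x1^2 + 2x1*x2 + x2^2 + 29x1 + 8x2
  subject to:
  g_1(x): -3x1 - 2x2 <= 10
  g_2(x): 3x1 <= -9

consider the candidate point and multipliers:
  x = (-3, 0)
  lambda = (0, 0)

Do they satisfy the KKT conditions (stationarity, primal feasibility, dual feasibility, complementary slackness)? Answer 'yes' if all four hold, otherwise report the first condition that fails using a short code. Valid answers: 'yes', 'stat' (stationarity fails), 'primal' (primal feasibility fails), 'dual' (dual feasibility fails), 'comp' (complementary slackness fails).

Gradient of f: grad f(x) = Q x + c = (2, 2)
Constraint values g_i(x) = a_i^T x - b_i:
  g_1((-3, 0)) = -1
  g_2((-3, 0)) = 0
Stationarity residual: grad f(x) + sum_i lambda_i a_i = (2, 2)
  -> stationarity FAILS
Primal feasibility (all g_i <= 0): OK
Dual feasibility (all lambda_i >= 0): OK
Complementary slackness (lambda_i * g_i(x) = 0 for all i): OK

Verdict: the first failing condition is stationarity -> stat.

stat


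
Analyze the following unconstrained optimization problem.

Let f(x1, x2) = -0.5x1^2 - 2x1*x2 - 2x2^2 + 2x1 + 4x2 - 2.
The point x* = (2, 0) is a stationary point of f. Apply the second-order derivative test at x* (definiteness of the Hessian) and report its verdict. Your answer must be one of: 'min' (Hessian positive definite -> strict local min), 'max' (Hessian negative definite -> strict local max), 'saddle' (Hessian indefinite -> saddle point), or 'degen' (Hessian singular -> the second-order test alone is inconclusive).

Compute the Hessian H = grad^2 f:
  H = [[-1, -2], [-2, -4]]
Verify stationarity: grad f(x*) = H x* + g = (0, 0).
Eigenvalues of H: -5, 0.
H has a zero eigenvalue (singular; negative semidefinite but not definite), so H is neither positive definite, negative definite, nor indefinite. The second-order test alone is inconclusive -> degen.
(Indeed, f is constant along the null direction of H through x*, so x* is not a strict local extremum.)

degen


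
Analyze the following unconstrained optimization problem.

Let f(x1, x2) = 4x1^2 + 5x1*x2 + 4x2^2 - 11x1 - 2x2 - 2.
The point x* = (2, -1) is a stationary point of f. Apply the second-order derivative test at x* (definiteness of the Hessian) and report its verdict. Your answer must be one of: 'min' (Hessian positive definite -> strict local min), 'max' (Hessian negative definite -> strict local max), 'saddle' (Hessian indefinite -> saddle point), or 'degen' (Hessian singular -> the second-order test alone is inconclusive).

Compute the Hessian H = grad^2 f:
  H = [[8, 5], [5, 8]]
Verify stationarity: grad f(x*) = H x* + g = (0, 0).
Eigenvalues of H: 3, 13.
Both eigenvalues > 0, so H is positive definite -> x* is a strict local min.

min


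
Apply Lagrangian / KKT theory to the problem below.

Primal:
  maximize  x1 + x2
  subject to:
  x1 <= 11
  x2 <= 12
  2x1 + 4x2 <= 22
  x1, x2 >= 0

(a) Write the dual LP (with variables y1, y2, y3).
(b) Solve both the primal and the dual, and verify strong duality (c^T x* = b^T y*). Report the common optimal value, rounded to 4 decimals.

The standard primal-dual pair for 'max c^T x s.t. A x <= b, x >= 0' is:
  Dual:  min b^T y  s.t.  A^T y >= c,  y >= 0.

So the dual LP is:
  minimize  11y1 + 12y2 + 22y3
  subject to:
    y1 + 2y3 >= 1
    y2 + 4y3 >= 1
    y1, y2, y3 >= 0

Solving the primal: x* = (11, 0).
  primal value c^T x* = 11.
Solving the dual: y* = (0.5, 0, 0.25).
  dual value b^T y* = 11.
Strong duality: c^T x* = b^T y*. Confirmed.

11


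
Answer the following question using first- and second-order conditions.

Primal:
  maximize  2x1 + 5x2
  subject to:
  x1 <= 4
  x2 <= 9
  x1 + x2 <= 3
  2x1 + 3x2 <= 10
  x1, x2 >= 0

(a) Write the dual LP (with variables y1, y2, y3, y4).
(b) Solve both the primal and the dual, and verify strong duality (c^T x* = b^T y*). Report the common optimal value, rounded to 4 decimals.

The standard primal-dual pair for 'max c^T x s.t. A x <= b, x >= 0' is:
  Dual:  min b^T y  s.t.  A^T y >= c,  y >= 0.

So the dual LP is:
  minimize  4y1 + 9y2 + 3y3 + 10y4
  subject to:
    y1 + y3 + 2y4 >= 2
    y2 + y3 + 3y4 >= 5
    y1, y2, y3, y4 >= 0

Solving the primal: x* = (0, 3).
  primal value c^T x* = 15.
Solving the dual: y* = (0, 0, 5, 0).
  dual value b^T y* = 15.
Strong duality: c^T x* = b^T y*. Confirmed.

15


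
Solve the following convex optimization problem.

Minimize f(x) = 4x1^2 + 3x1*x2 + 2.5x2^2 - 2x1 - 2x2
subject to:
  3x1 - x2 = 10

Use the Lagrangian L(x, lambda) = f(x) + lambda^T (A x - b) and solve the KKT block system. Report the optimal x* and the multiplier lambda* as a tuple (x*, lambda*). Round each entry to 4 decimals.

Form the Lagrangian:
  L(x, lambda) = (1/2) x^T Q x + c^T x + lambda^T (A x - b)
Stationarity (grad_x L = 0): Q x + c + A^T lambda = 0.
Primal feasibility: A x = b.

This gives the KKT block system:
  [ Q   A^T ] [ x     ]   [-c ]
  [ A    0  ] [ lambda ] = [ b ]

Solving the linear system:
  x*      = (2.6479, -2.0563)
  lambda* = (-4.338)
  f(x*)   = 21.0986

x* = (2.6479, -2.0563), lambda* = (-4.338)


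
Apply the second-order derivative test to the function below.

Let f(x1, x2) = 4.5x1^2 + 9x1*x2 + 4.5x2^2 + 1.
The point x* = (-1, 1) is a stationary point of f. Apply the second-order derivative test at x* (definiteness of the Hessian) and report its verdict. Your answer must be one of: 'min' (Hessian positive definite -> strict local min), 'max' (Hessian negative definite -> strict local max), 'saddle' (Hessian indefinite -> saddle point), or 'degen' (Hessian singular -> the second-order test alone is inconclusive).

Compute the Hessian H = grad^2 f:
  H = [[9, 9], [9, 9]]
Verify stationarity: grad f(x*) = H x* + g = (0, 0).
Eigenvalues of H: 0, 18.
H has a zero eigenvalue (singular; positive semidefinite but not definite), so H is neither positive definite, negative definite, nor indefinite. The second-order test alone is inconclusive -> degen.
(Indeed, f is constant along the null direction of H through x*, so x* is not a strict local extremum.)

degen


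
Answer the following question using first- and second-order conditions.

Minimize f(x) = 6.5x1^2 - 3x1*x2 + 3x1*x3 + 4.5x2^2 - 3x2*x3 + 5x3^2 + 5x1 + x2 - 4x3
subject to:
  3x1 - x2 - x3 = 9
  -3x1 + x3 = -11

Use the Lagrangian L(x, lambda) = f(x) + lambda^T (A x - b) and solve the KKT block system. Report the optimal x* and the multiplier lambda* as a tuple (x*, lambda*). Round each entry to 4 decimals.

Form the Lagrangian:
  L(x, lambda) = (1/2) x^T Q x + c^T x + lambda^T (A x - b)
Stationarity (grad_x L = 0): Q x + c + A^T lambda = 0.
Primal feasibility: A x = b.

This gives the KKT block system:
  [ Q   A^T ] [ x     ]   [-c ]
  [ A    0  ] [ lambda ] = [ b ]

Solving the linear system:
  x*      = (3.2562, 2, -1.2314)
  lambda* = (12.9256, 25.4711)
  f(x*)   = 93.5289

x* = (3.2562, 2, -1.2314), lambda* = (12.9256, 25.4711)


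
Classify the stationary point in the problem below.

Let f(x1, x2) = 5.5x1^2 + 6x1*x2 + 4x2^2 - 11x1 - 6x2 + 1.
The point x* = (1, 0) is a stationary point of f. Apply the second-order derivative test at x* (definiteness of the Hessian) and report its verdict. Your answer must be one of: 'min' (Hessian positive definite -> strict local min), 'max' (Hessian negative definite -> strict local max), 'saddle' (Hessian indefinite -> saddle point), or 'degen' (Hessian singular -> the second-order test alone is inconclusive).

Compute the Hessian H = grad^2 f:
  H = [[11, 6], [6, 8]]
Verify stationarity: grad f(x*) = H x* + g = (0, 0).
Eigenvalues of H: 3.3153, 15.6847.
Both eigenvalues > 0, so H is positive definite -> x* is a strict local min.

min


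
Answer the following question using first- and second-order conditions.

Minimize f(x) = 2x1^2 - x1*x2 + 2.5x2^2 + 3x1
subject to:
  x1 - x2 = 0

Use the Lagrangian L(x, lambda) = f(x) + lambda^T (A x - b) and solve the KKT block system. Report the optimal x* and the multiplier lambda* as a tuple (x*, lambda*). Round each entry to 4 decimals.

Form the Lagrangian:
  L(x, lambda) = (1/2) x^T Q x + c^T x + lambda^T (A x - b)
Stationarity (grad_x L = 0): Q x + c + A^T lambda = 0.
Primal feasibility: A x = b.

This gives the KKT block system:
  [ Q   A^T ] [ x     ]   [-c ]
  [ A    0  ] [ lambda ] = [ b ]

Solving the linear system:
  x*      = (-0.4286, -0.4286)
  lambda* = (-1.7143)
  f(x*)   = -0.6429

x* = (-0.4286, -0.4286), lambda* = (-1.7143)


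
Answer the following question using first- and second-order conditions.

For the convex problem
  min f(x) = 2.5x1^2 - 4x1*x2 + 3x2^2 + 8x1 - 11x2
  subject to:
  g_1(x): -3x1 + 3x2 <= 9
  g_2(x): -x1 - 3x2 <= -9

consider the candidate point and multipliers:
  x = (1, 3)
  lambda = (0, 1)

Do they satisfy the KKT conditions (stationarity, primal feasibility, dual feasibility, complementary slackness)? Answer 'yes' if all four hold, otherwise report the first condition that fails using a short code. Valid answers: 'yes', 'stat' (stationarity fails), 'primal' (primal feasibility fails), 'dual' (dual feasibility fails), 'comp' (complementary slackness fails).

Gradient of f: grad f(x) = Q x + c = (1, 3)
Constraint values g_i(x) = a_i^T x - b_i:
  g_1((1, 3)) = -3
  g_2((1, 3)) = -1
Stationarity residual: grad f(x) + sum_i lambda_i a_i = (0, 0)
  -> stationarity OK
Primal feasibility (all g_i <= 0): OK
Dual feasibility (all lambda_i >= 0): OK
Complementary slackness (lambda_i * g_i(x) = 0 for all i): FAILS

Verdict: the first failing condition is complementary_slackness -> comp.

comp


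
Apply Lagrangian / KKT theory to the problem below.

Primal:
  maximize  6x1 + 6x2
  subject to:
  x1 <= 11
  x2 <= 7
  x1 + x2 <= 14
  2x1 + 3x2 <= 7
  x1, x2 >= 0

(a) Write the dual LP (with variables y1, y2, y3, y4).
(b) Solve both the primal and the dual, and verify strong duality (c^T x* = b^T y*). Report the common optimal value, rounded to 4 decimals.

The standard primal-dual pair for 'max c^T x s.t. A x <= b, x >= 0' is:
  Dual:  min b^T y  s.t.  A^T y >= c,  y >= 0.

So the dual LP is:
  minimize  11y1 + 7y2 + 14y3 + 7y4
  subject to:
    y1 + y3 + 2y4 >= 6
    y2 + y3 + 3y4 >= 6
    y1, y2, y3, y4 >= 0

Solving the primal: x* = (3.5, 0).
  primal value c^T x* = 21.
Solving the dual: y* = (0, 0, 0, 3).
  dual value b^T y* = 21.
Strong duality: c^T x* = b^T y*. Confirmed.

21


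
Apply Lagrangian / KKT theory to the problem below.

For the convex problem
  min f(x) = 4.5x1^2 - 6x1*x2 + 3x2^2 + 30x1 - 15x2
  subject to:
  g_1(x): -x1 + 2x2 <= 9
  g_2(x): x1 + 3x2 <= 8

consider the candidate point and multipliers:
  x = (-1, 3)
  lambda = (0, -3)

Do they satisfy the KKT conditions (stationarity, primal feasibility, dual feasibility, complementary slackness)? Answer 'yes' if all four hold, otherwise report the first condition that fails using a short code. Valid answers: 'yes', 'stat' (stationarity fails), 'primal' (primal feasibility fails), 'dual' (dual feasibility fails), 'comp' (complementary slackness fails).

Gradient of f: grad f(x) = Q x + c = (3, 9)
Constraint values g_i(x) = a_i^T x - b_i:
  g_1((-1, 3)) = -2
  g_2((-1, 3)) = 0
Stationarity residual: grad f(x) + sum_i lambda_i a_i = (0, 0)
  -> stationarity OK
Primal feasibility (all g_i <= 0): OK
Dual feasibility (all lambda_i >= 0): FAILS
Complementary slackness (lambda_i * g_i(x) = 0 for all i): OK

Verdict: the first failing condition is dual_feasibility -> dual.

dual


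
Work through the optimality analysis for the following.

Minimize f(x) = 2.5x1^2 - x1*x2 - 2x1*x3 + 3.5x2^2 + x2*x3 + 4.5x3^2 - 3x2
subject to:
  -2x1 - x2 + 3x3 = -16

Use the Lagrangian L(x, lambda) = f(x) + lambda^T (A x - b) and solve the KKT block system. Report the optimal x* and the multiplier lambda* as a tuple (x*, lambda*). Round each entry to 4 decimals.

Form the Lagrangian:
  L(x, lambda) = (1/2) x^T Q x + c^T x + lambda^T (A x - b)
Stationarity (grad_x L = 0): Q x + c + A^T lambda = 0.
Primal feasibility: A x = b.

This gives the KKT block system:
  [ Q   A^T ] [ x     ]   [-c ]
  [ A    0  ] [ lambda ] = [ b ]

Solving the linear system:
  x*      = (2.9794, 2.4639, -2.5258)
  lambda* = (8.7423)
  f(x*)   = 66.2423

x* = (2.9794, 2.4639, -2.5258), lambda* = (8.7423)


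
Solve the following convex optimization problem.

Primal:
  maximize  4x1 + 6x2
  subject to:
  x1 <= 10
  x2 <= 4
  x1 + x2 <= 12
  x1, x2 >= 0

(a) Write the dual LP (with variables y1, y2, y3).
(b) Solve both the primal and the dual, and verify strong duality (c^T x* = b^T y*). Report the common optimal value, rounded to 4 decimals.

The standard primal-dual pair for 'max c^T x s.t. A x <= b, x >= 0' is:
  Dual:  min b^T y  s.t.  A^T y >= c,  y >= 0.

So the dual LP is:
  minimize  10y1 + 4y2 + 12y3
  subject to:
    y1 + y3 >= 4
    y2 + y3 >= 6
    y1, y2, y3 >= 0

Solving the primal: x* = (8, 4).
  primal value c^T x* = 56.
Solving the dual: y* = (0, 2, 4).
  dual value b^T y* = 56.
Strong duality: c^T x* = b^T y*. Confirmed.

56


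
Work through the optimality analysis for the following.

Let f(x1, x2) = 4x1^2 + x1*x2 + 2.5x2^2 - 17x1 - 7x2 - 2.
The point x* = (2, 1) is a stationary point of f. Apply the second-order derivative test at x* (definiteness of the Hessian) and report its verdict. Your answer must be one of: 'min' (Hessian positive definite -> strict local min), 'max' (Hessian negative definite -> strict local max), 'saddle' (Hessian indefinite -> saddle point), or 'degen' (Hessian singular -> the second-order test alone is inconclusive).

Compute the Hessian H = grad^2 f:
  H = [[8, 1], [1, 5]]
Verify stationarity: grad f(x*) = H x* + g = (0, 0).
Eigenvalues of H: 4.6972, 8.3028.
Both eigenvalues > 0, so H is positive definite -> x* is a strict local min.

min


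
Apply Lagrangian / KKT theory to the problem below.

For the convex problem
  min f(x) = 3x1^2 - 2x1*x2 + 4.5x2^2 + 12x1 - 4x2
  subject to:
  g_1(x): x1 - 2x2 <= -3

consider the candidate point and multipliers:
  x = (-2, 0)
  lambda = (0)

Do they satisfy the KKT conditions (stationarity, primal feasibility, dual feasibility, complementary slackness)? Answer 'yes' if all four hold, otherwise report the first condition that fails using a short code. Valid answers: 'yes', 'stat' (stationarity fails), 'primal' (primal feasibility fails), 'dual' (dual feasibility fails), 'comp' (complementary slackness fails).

Gradient of f: grad f(x) = Q x + c = (0, 0)
Constraint values g_i(x) = a_i^T x - b_i:
  g_1((-2, 0)) = 1
Stationarity residual: grad f(x) + sum_i lambda_i a_i = (0, 0)
  -> stationarity OK
Primal feasibility (all g_i <= 0): FAILS
Dual feasibility (all lambda_i >= 0): OK
Complementary slackness (lambda_i * g_i(x) = 0 for all i): OK

Verdict: the first failing condition is primal_feasibility -> primal.

primal


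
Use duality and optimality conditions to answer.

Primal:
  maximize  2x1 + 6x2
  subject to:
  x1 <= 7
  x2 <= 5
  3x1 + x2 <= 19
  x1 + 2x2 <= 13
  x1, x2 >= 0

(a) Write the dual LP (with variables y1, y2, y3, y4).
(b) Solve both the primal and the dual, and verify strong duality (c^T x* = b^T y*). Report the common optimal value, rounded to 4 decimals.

The standard primal-dual pair for 'max c^T x s.t. A x <= b, x >= 0' is:
  Dual:  min b^T y  s.t.  A^T y >= c,  y >= 0.

So the dual LP is:
  minimize  7y1 + 5y2 + 19y3 + 13y4
  subject to:
    y1 + 3y3 + y4 >= 2
    y2 + y3 + 2y4 >= 6
    y1, y2, y3, y4 >= 0

Solving the primal: x* = (3, 5).
  primal value c^T x* = 36.
Solving the dual: y* = (0, 2, 0, 2).
  dual value b^T y* = 36.
Strong duality: c^T x* = b^T y*. Confirmed.

36


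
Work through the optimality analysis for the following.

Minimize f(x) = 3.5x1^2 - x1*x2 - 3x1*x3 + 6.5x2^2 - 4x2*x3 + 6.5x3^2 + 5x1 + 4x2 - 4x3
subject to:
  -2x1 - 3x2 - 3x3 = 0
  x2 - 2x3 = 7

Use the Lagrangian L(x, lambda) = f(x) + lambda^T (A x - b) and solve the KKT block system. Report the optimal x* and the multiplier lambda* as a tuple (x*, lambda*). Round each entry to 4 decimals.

Form the Lagrangian:
  L(x, lambda) = (1/2) x^T Q x + c^T x + lambda^T (A x - b)
Stationarity (grad_x L = 0): Q x + c + A^T lambda = 0.
Primal feasibility: A x = b.

This gives the KKT block system:
  [ Q   A^T ] [ x     ]   [-c ]
  [ A    0  ] [ lambda ] = [ b ]

Solving the linear system:
  x*      = (0.0032, 2.3319, -2.334)
  lambda* = (4.8462, -29.1092)
  f(x*)   = 111.2222

x* = (0.0032, 2.3319, -2.334), lambda* = (4.8462, -29.1092)


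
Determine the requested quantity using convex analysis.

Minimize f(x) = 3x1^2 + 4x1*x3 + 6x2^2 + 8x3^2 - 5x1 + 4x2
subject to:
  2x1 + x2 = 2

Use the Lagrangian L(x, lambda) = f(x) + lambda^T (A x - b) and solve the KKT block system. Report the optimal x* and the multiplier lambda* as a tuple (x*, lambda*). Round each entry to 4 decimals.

Form the Lagrangian:
  L(x, lambda) = (1/2) x^T Q x + c^T x + lambda^T (A x - b)
Stationarity (grad_x L = 0): Q x + c + A^T lambda = 0.
Primal feasibility: A x = b.

This gives the KKT block system:
  [ Q   A^T ] [ x     ]   [-c ]
  [ A    0  ] [ lambda ] = [ b ]

Solving the linear system:
  x*      = (1.1509, -0.3019, -0.2877)
  lambda* = (-0.3774)
  f(x*)   = -3.1038

x* = (1.1509, -0.3019, -0.2877), lambda* = (-0.3774)


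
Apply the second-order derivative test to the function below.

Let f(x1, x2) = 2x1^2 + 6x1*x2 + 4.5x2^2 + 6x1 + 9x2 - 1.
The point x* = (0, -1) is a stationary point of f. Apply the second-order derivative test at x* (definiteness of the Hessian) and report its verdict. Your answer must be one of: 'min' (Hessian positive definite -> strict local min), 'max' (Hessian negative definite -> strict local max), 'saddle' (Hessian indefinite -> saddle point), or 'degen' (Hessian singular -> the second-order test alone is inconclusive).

Compute the Hessian H = grad^2 f:
  H = [[4, 6], [6, 9]]
Verify stationarity: grad f(x*) = H x* + g = (0, 0).
Eigenvalues of H: 0, 13.
H has a zero eigenvalue (singular; positive semidefinite but not definite), so H is neither positive definite, negative definite, nor indefinite. The second-order test alone is inconclusive -> degen.
(Indeed, f is constant along the null direction of H through x*, so x* is not a strict local extremum.)

degen


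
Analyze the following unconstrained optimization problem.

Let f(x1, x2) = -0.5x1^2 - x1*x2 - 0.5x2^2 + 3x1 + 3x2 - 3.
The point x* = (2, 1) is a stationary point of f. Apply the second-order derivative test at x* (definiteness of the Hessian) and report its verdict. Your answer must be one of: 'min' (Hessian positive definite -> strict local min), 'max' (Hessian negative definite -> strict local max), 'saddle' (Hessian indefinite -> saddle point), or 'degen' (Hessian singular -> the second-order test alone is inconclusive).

Compute the Hessian H = grad^2 f:
  H = [[-1, -1], [-1, -1]]
Verify stationarity: grad f(x*) = H x* + g = (0, 0).
Eigenvalues of H: -2, 0.
H has a zero eigenvalue (singular; negative semidefinite but not definite), so H is neither positive definite, negative definite, nor indefinite. The second-order test alone is inconclusive -> degen.
(Indeed, f is constant along the null direction of H through x*, so x* is not a strict local extremum.)

degen


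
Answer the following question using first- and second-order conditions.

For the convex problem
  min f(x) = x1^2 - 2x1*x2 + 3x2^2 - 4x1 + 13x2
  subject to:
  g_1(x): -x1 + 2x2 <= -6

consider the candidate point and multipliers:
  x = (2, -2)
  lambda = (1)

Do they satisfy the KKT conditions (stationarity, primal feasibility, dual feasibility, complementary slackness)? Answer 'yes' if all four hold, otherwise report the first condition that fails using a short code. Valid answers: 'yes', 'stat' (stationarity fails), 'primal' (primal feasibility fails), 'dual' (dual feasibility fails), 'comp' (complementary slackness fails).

Gradient of f: grad f(x) = Q x + c = (4, -3)
Constraint values g_i(x) = a_i^T x - b_i:
  g_1((2, -2)) = 0
Stationarity residual: grad f(x) + sum_i lambda_i a_i = (3, -1)
  -> stationarity FAILS
Primal feasibility (all g_i <= 0): OK
Dual feasibility (all lambda_i >= 0): OK
Complementary slackness (lambda_i * g_i(x) = 0 for all i): OK

Verdict: the first failing condition is stationarity -> stat.

stat


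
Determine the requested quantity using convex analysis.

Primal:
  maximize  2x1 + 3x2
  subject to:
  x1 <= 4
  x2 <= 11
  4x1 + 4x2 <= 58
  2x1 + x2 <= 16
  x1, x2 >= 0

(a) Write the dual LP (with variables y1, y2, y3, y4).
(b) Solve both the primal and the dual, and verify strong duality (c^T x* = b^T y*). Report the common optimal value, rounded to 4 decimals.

The standard primal-dual pair for 'max c^T x s.t. A x <= b, x >= 0' is:
  Dual:  min b^T y  s.t.  A^T y >= c,  y >= 0.

So the dual LP is:
  minimize  4y1 + 11y2 + 58y3 + 16y4
  subject to:
    y1 + 4y3 + 2y4 >= 2
    y2 + 4y3 + y4 >= 3
    y1, y2, y3, y4 >= 0

Solving the primal: x* = (2.5, 11).
  primal value c^T x* = 38.
Solving the dual: y* = (0, 2, 0, 1).
  dual value b^T y* = 38.
Strong duality: c^T x* = b^T y*. Confirmed.

38


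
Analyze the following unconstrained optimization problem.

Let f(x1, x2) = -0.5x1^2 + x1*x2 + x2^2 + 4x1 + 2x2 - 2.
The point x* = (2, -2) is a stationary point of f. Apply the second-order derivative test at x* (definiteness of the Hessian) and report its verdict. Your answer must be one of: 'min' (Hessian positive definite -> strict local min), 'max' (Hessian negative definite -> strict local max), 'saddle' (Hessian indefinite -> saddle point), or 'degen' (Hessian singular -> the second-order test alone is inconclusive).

Compute the Hessian H = grad^2 f:
  H = [[-1, 1], [1, 2]]
Verify stationarity: grad f(x*) = H x* + g = (0, 0).
Eigenvalues of H: -1.3028, 2.3028.
Eigenvalues have mixed signs, so H is indefinite -> x* is a saddle point.

saddle


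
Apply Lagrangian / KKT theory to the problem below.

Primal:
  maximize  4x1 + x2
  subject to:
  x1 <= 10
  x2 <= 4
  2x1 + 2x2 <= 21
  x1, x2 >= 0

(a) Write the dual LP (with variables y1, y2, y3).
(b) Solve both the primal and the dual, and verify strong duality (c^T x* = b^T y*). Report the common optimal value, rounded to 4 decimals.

The standard primal-dual pair for 'max c^T x s.t. A x <= b, x >= 0' is:
  Dual:  min b^T y  s.t.  A^T y >= c,  y >= 0.

So the dual LP is:
  minimize  10y1 + 4y2 + 21y3
  subject to:
    y1 + 2y3 >= 4
    y2 + 2y3 >= 1
    y1, y2, y3 >= 0

Solving the primal: x* = (10, 0.5).
  primal value c^T x* = 40.5.
Solving the dual: y* = (3, 0, 0.5).
  dual value b^T y* = 40.5.
Strong duality: c^T x* = b^T y*. Confirmed.

40.5


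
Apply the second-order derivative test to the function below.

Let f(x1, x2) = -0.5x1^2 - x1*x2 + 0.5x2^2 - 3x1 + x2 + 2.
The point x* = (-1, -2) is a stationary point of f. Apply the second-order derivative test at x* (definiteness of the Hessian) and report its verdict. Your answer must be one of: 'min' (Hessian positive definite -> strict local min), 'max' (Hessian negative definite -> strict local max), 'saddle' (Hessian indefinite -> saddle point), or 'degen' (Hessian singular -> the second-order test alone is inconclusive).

Compute the Hessian H = grad^2 f:
  H = [[-1, -1], [-1, 1]]
Verify stationarity: grad f(x*) = H x* + g = (0, 0).
Eigenvalues of H: -1.4142, 1.4142.
Eigenvalues have mixed signs, so H is indefinite -> x* is a saddle point.

saddle


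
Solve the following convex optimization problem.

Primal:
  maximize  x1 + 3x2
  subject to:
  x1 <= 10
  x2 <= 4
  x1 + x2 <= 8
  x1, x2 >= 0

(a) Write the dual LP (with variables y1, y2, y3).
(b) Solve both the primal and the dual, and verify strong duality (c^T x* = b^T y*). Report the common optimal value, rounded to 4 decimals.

The standard primal-dual pair for 'max c^T x s.t. A x <= b, x >= 0' is:
  Dual:  min b^T y  s.t.  A^T y >= c,  y >= 0.

So the dual LP is:
  minimize  10y1 + 4y2 + 8y3
  subject to:
    y1 + y3 >= 1
    y2 + y3 >= 3
    y1, y2, y3 >= 0

Solving the primal: x* = (4, 4).
  primal value c^T x* = 16.
Solving the dual: y* = (0, 2, 1).
  dual value b^T y* = 16.
Strong duality: c^T x* = b^T y*. Confirmed.

16


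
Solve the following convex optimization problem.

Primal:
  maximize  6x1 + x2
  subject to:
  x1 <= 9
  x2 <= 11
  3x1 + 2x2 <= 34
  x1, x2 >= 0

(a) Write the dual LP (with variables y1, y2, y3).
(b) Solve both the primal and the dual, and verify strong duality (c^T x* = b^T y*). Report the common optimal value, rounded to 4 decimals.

The standard primal-dual pair for 'max c^T x s.t. A x <= b, x >= 0' is:
  Dual:  min b^T y  s.t.  A^T y >= c,  y >= 0.

So the dual LP is:
  minimize  9y1 + 11y2 + 34y3
  subject to:
    y1 + 3y3 >= 6
    y2 + 2y3 >= 1
    y1, y2, y3 >= 0

Solving the primal: x* = (9, 3.5).
  primal value c^T x* = 57.5.
Solving the dual: y* = (4.5, 0, 0.5).
  dual value b^T y* = 57.5.
Strong duality: c^T x* = b^T y*. Confirmed.

57.5


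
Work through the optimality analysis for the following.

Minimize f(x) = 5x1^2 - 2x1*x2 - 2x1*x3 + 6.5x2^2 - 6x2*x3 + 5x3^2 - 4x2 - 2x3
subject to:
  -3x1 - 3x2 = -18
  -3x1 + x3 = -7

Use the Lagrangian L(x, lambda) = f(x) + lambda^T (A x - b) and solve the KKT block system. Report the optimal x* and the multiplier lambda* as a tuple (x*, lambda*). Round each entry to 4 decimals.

Form the Lagrangian:
  L(x, lambda) = (1/2) x^T Q x + c^T x + lambda^T (A x - b)
Stationarity (grad_x L = 0): Q x + c + A^T lambda = 0.
Primal feasibility: A x = b.

This gives the KKT block system:
  [ Q   A^T ] [ x     ]   [-c ]
  [ A    0  ] [ lambda ] = [ b ]

Solving the linear system:
  x*      = (3.1064, 2.8936, 2.3191)
  lambda* = (4.4965, 2.383)
  f(x*)   = 40.7021

x* = (3.1064, 2.8936, 2.3191), lambda* = (4.4965, 2.383)


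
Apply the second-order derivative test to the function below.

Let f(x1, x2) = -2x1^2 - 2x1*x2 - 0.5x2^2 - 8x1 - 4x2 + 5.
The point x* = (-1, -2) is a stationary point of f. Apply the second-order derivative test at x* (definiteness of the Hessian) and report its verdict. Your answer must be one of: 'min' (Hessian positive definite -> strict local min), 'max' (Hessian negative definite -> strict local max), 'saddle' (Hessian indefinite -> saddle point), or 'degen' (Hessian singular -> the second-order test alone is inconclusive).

Compute the Hessian H = grad^2 f:
  H = [[-4, -2], [-2, -1]]
Verify stationarity: grad f(x*) = H x* + g = (0, 0).
Eigenvalues of H: -5, 0.
H has a zero eigenvalue (singular; negative semidefinite but not definite), so H is neither positive definite, negative definite, nor indefinite. The second-order test alone is inconclusive -> degen.
(Indeed, f is constant along the null direction of H through x*, so x* is not a strict local extremum.)

degen


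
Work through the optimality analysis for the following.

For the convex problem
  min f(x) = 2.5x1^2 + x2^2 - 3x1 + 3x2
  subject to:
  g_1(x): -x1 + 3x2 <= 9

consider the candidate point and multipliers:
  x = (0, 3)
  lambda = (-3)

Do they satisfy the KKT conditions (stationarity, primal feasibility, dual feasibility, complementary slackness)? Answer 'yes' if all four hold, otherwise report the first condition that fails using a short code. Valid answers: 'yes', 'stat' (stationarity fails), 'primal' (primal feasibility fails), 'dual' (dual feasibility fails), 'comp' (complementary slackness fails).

Gradient of f: grad f(x) = Q x + c = (-3, 9)
Constraint values g_i(x) = a_i^T x - b_i:
  g_1((0, 3)) = 0
Stationarity residual: grad f(x) + sum_i lambda_i a_i = (0, 0)
  -> stationarity OK
Primal feasibility (all g_i <= 0): OK
Dual feasibility (all lambda_i >= 0): FAILS
Complementary slackness (lambda_i * g_i(x) = 0 for all i): OK

Verdict: the first failing condition is dual_feasibility -> dual.

dual


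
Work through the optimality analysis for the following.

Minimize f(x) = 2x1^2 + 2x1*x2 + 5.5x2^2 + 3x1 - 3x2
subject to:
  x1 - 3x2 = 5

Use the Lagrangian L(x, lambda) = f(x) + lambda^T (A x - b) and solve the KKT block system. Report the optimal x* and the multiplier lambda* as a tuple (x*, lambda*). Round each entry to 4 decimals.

Form the Lagrangian:
  L(x, lambda) = (1/2) x^T Q x + c^T x + lambda^T (A x - b)
Stationarity (grad_x L = 0): Q x + c + A^T lambda = 0.
Primal feasibility: A x = b.

This gives the KKT block system:
  [ Q   A^T ] [ x     ]   [-c ]
  [ A    0  ] [ lambda ] = [ b ]

Solving the linear system:
  x*      = (1.1356, -1.2881)
  lambda* = (-4.9661)
  f(x*)   = 16.0508

x* = (1.1356, -1.2881), lambda* = (-4.9661)
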